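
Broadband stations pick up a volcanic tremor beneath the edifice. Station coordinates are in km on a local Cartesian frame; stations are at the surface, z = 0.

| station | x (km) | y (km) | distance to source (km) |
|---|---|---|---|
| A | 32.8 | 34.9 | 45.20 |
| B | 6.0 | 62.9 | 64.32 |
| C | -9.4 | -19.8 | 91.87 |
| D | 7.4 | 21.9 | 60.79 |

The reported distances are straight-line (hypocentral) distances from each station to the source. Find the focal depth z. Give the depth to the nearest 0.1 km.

Each station gives a sphere (x−x_i)² + (y−y_i)² + z² = d_i² (stations at z=0).
Subtracting the A sphere from B and C: z² cancels, leaving linear equations in x and y:
-53.6 x + 56.0 y = -395.46
-84.4 x − 109.4 y = -8210.51
Solving: x ≈ 47.501, y ≈ 38.404 km (keep extra digits for the depth step; rounded: 47.5, 38.4).
Then from the A sphere: z² = 45.20² − (x − 32.8)² − (y − 34.9)² with x = 47.501, y = 38.404, so z ≈ 42.599 ≈ 42.6 km.

depth ≈ 42.6 km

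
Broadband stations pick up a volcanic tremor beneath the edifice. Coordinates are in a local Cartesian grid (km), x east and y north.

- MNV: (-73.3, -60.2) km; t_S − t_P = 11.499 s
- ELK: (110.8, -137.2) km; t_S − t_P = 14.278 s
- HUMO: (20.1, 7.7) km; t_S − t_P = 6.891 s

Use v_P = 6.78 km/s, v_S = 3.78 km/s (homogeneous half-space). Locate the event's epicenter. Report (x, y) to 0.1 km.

24.5 km east, -51.0 km north

Distance from S−P lag: d = Δt · v_P v_S / (v_P − v_S) = Δt · (6.78·3.78)/(6.78−3.78) ≈ 8.5428·Δt.
So d_MNV = 98.23, d_ELK = 121.97, d_HUMO = 58.87 km.
Circle about each station: (x + 73.3)² + (y + 60.2)² = 98.23²; (x − 110.8)² + (y + 137.2)² = 121.97²; (x − 20.1)² + (y − 7.7)² = 58.87².
Subtracting pairs of circle equations eliminates x²+y² and gives linear equations (the radical axes):
368.2 x − 154.0 y = 16876.00
186.8 x + 135.8 y = -2350.17
Solving the 2×2 system: x ≈ 24.5, y ≈ -51.0 km.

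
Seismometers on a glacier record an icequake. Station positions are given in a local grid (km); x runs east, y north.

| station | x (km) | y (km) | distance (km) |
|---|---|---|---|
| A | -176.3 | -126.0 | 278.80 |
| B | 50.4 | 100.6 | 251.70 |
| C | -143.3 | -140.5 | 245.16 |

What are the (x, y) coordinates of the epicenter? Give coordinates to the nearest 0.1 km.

x ≈ 101.8 km, y ≈ -145.8 km

Circle about each station: (x + 176.3)² + (y + 126.0)² = 278.80²; (x − 50.4)² + (y − 100.6)² = 251.70²; (x + 143.3)² + (y + 140.5)² = 245.16².
Subtracting pairs of circle equations eliminates x²+y² and gives linear equations (the radical axes):
453.4 x + 453.2 y = -19920.62
66.0 x − 29.0 y = 10943.46
Solving the 2×2 system: x ≈ 101.8, y ≈ -145.8 km.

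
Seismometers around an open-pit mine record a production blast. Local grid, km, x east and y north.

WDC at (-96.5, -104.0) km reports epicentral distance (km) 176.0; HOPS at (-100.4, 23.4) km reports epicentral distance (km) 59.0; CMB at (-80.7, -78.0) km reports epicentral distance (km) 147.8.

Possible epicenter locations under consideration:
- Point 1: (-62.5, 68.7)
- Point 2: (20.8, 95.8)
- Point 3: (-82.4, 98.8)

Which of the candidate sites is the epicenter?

Point 1

For each candidate, compare |candidate − station| to the reported distance:
Point 1: residuals WDC 0.0, HOPS 0.1, CMB 0.0 → max 0.1 km
Point 2: residuals WDC 55.7, HOPS 82.2, CMB 53.5 → max 82.2 km
Point 3: residuals WDC 27.3, HOPS 18.5, CMB 29.0 → max 29.0 km
Only Point 1 has all residuals ≈ 0.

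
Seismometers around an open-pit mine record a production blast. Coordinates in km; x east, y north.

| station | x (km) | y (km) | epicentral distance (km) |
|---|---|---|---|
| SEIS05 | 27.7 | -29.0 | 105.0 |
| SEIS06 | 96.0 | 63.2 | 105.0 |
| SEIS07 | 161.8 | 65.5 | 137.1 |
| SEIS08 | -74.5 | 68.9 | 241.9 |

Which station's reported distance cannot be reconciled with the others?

SEIS06

Solve using three stations at a time. Using SEIS05, SEIS07, SEIS08 (subtract circle equations pairwise → linear system) gives (x, y) ≈ (125.8, -66.9).
Distances from that point to each station vs reported:
  SEIS05: calculated 105.1 vs reported 105.0 → residual 0.1 km
  SEIS06: calculated 133.4 vs reported 105.0 → residual 28.4 km
  SEIS07: calculated 137.2 vs reported 137.1 → residual 0.1 km
  SEIS08: calculated 242.0 vs reported 241.9 → residual 0.1 km
SEIS05, SEIS07, SEIS08 are mutually consistent (residuals ≈ 0); SEIS06 is off by 28.4 km.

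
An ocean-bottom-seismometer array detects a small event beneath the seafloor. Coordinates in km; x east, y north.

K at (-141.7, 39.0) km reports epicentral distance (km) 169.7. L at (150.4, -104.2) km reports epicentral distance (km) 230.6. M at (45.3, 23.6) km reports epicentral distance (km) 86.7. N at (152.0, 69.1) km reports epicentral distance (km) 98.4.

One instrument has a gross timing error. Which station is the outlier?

K

Solve using three stations at a time. Using L, M, N (subtract circle equations pairwise → linear system) gives (x, y) ≈ (61.9, 108.8).
Distances from that point to each station vs reported:
  K: calculated 215.2 vs reported 169.7 → residual 45.5 km
  L: calculated 230.6 vs reported 230.6 → residual 0.0 km
  M: calculated 86.8 vs reported 86.7 → residual 0.1 km
  N: calculated 98.5 vs reported 98.4 → residual 0.1 km
L, M, N are mutually consistent (residuals ≈ 0); K is off by 45.5 km.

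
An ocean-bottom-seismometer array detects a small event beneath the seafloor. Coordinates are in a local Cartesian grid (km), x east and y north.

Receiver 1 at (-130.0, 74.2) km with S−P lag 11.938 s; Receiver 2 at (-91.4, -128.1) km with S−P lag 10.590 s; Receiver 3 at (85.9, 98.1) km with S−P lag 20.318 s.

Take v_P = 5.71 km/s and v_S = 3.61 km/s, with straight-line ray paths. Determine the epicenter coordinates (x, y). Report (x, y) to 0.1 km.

x ≈ -69.9 km, y ≈ -26.4 km

Distance from S−P lag: d = Δt · v_P v_S / (v_P − v_S) = Δt · (5.71·3.61)/(5.71−3.61) ≈ 9.8158·Δt.
So d_Receiver 1 = 117.18, d_Receiver 2 = 103.95, d_Receiver 3 = 199.44 km.
Circle about each station: (x + 130.0)² + (y − 74.2)² = 117.18²; (x + 91.4)² + (y + 128.1)² = 103.95²; (x − 85.9)² + (y − 98.1)² = 199.44².
Subtracting pairs of circle equations eliminates x²+y² and gives linear equations (the radical axes):
77.2 x − 404.6 y = 5283.48
431.8 x + 47.8 y = -31448.38
Solving the 2×2 system: x ≈ -69.9, y ≈ -26.4 km.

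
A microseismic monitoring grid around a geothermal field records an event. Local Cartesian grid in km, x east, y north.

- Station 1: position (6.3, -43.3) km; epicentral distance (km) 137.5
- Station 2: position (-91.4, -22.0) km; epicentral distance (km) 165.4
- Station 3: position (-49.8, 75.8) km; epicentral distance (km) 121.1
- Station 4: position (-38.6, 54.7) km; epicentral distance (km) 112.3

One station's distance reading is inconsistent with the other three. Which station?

Solve using three stations at a time. Using Station 1, Station 3, Station 4 (subtract circle equations pairwise → linear system) gives (x, y) ≈ (71.3, 77.9).
Distances from that point to each station vs reported:
  Station 1: calculated 137.5 vs reported 137.5 → residual 0.0 km
  Station 2: calculated 190.9 vs reported 165.4 → residual 25.5 km
  Station 3: calculated 121.1 vs reported 121.1 → residual 0.0 km
  Station 4: calculated 112.3 vs reported 112.3 → residual 0.0 km
Station 1, Station 3, Station 4 are mutually consistent (residuals ≈ 0); Station 2 is off by 25.5 km.

Station 2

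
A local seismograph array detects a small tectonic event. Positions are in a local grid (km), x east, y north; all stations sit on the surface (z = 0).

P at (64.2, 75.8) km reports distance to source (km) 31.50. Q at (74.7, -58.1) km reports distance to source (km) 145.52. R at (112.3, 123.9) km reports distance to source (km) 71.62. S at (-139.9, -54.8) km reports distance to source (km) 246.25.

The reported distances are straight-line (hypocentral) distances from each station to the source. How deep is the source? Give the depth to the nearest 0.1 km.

depth ≈ 30.4 km

Each station gives a sphere (x−x_i)² + (y−y_i)² + z² = d_i² (stations at z=0).
Subtracting the P sphere from Q and R: z² cancels, leaving linear equations in x and y:
21.0 x − 267.8 y = -21095.40
96.2 x + 96.2 y = 13958.05
Solving: x ≈ 61.499, y ≈ 83.595 km (keep extra digits for the depth step; rounded: 61.5, 83.6).
Then from the P sphere: z² = 31.50² − (x − 64.2)² − (y − 75.8)² with x = 61.499, y = 83.595, so z ≈ 30.401 ≈ 30.4 km.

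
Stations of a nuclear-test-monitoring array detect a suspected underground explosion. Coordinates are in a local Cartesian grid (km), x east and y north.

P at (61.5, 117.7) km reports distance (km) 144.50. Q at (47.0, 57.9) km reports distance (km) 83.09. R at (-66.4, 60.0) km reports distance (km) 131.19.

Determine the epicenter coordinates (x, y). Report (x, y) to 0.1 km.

(34.2, -24.2)

Circle about each station: (x − 61.5)² + (y − 117.7)² = 144.50²; (x − 47.0)² + (y − 57.9)² = 83.09²; (x + 66.4)² + (y − 60.0)² = 131.19².
Subtracting the P equation from the Q and R equations removes the quadratic terms:
-29.0 x − 119.6 y = 1902.17
-255.8 x − 115.4 y = -5957.15
Solving the 2×2 system: x ≈ 34.2, y ≈ -24.2 km.
Check against P (with the unrounded x, y): √((x − 61.5)²+(y − 117.7)²) = 144.50 ≈ 144.50 km. ✓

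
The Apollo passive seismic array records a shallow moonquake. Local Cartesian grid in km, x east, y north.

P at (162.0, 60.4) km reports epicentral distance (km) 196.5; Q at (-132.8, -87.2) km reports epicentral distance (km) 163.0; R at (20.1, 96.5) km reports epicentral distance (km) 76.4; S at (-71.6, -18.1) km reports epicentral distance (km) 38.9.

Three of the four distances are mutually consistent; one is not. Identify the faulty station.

Solve using three stations at a time. Using P, Q, R (subtract circle equations pairwise → linear system) gives (x, y) ≈ (-33.7, 42.2).
Distances from that point to each station vs reported:
  P: calculated 196.5 vs reported 196.5 → residual 0.0 km
  Q: calculated 163.0 vs reported 163.0 → residual 0.0 km
  R: calculated 76.4 vs reported 76.4 → residual 0.0 km
  S: calculated 71.2 vs reported 38.9 → residual 32.3 km
P, Q, R are mutually consistent (residuals ≈ 0); S is off by 32.3 km.

S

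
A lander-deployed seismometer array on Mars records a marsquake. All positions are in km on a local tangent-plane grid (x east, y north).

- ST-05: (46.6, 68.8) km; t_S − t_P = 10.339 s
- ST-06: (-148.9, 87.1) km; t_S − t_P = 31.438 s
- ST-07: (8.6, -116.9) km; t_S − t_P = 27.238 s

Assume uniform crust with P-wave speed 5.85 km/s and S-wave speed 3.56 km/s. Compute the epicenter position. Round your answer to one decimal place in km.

136.9 km east, 95.0 km north

Distance from S−P lag: d = Δt · v_P v_S / (v_P − v_S) = Δt · (5.85·3.56)/(5.85−3.56) ≈ 9.0943·Δt.
So d_ST-05 = 94.03, d_ST-06 = 285.91, d_ST-07 = 247.71 km.
Circle about each station: (x − 46.6)² + (y − 68.8)² = 94.03²; (x + 148.9)² + (y − 87.1)² = 285.91²; (x − 8.6)² + (y + 116.9)² = 247.71².
Subtracting the ST-05 equation from the ST-06 and ST-07 equations removes the quadratic terms:
-391.0 x + 36.6 y = -50050.27
-76.0 x − 371.4 y = -45684.03
Solving the 2×2 system: x ≈ 136.9, y ≈ 95.0 km.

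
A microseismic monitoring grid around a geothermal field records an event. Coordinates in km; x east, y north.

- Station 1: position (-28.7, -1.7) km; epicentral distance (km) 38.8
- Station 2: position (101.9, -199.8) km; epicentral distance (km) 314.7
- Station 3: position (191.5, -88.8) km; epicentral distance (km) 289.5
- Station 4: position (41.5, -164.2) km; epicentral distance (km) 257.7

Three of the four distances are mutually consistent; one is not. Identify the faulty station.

Station 1

Solve using three stations at a time. Using Station 2, Station 3, Station 4 (subtract circle equations pairwise → linear system) gives (x, y) ≈ (-44.7, 78.8).
Distances from that point to each station vs reported:
  Station 1: calculated 82.0 vs reported 38.8 → residual 43.2 km
  Station 2: calculated 314.8 vs reported 314.7 → residual 0.1 km
  Station 3: calculated 289.6 vs reported 289.5 → residual 0.1 km
  Station 4: calculated 257.8 vs reported 257.7 → residual 0.1 km
Station 2, Station 3, Station 4 are mutually consistent (residuals ≈ 0); Station 1 is off by 43.2 km.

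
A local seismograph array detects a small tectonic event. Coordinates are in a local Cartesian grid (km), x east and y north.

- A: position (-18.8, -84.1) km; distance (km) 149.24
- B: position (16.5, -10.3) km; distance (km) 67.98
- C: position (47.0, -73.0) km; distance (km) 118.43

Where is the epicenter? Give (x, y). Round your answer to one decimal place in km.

Circle about each station: (x + 18.8)² + (y + 84.1)² = 149.24²; (x − 16.5)² + (y + 10.3)² = 67.98²; (x − 47.0)² + (y + 73.0)² = 118.43².
Subtracting the A equation from the B and C equations removes the quadratic terms:
70.6 x + 147.6 y = 10603.39
131.6 x + 22.2 y = 8358.66
Solving the 2×2 system: x ≈ 55.9, y ≈ 45.1 km.
Check against A (with the unrounded x, y): √((x + 18.8)²+(y + 84.1)²) = 149.24 ≈ 149.24 km. ✓

55.9 km east, 45.1 km north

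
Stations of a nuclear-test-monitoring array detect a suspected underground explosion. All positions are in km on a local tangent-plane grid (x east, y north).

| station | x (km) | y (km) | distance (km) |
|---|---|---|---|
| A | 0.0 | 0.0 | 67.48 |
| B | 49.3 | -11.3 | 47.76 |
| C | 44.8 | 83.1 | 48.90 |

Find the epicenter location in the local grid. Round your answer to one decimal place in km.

Circle about each station: x² + y² = 67.48²; (x − 49.3)² + (y + 11.3)² = 47.76²; (x − 44.8)² + (y − 83.1)² = 48.90².
Subtracting the A equation from the B and C equations removes the quadratic terms:
98.6 x − 22.6 y = 4830.71
89.6 x + 166.2 y = 11074.99
Solving the 2×2 system: x ≈ 57.2, y ≈ 35.8 km.
Check against A (with the unrounded x, y): √(x²+y²) = 67.48 ≈ 67.48 km. ✓

(57.2, 35.8)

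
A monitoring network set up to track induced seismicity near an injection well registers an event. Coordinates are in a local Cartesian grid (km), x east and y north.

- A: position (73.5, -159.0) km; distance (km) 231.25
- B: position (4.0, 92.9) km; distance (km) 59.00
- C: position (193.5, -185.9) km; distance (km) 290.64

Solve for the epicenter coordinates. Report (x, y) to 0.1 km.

Circle about each station: (x − 73.5)² + (y + 159.0)² = 231.25²; (x − 4.0)² + (y − 92.9)² = 59.00²; (x − 193.5)² + (y + 185.9)² = 290.64².
Subtracting the A equation from the B and C equations removes the quadratic terms:
-139.0 x + 503.8 y = 27958.72
240.0 x − 53.8 y = 10322.76
Solving the 2×2 system: x ≈ 59.1, y ≈ 71.8 km.
Check against A (with the unrounded x, y): √((x − 73.5)²+(y + 159.0)²) = 231.25 ≈ 231.25 km. ✓

59.1 km east, 71.8 km north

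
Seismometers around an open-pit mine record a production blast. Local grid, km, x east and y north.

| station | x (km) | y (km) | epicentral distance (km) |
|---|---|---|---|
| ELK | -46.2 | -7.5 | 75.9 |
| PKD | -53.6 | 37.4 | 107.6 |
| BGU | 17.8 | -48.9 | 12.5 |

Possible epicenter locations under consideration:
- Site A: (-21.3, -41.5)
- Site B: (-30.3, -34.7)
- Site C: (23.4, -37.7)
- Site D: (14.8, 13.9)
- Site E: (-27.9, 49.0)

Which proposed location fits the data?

Site C

For each candidate, compare |candidate − station| to the reported distance:
Site A: residuals ELK 33.8, PKD 22.3, BGU 27.3 → max 33.8 km
Site B: residuals ELK 44.4, PKD 31.8, BGU 37.7 → max 44.4 km
Site C: residuals ELK 0.0, PKD 0.0, BGU 0.0 → max 0.0 km
Site D: residuals ELK 11.3, PKD 35.3, BGU 50.4 → max 50.4 km
Site E: residuals ELK 16.5, PKD 79.4, BGU 95.5 → max 95.5 km
Only Site C has all residuals ≈ 0.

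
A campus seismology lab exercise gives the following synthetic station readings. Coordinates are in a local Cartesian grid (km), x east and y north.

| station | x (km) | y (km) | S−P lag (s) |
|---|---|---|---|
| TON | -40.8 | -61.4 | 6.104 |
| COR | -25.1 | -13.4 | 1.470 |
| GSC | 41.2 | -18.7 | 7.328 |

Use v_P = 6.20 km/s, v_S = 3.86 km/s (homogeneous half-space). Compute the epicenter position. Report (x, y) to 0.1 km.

Distance from S−P lag: d = Δt · v_P v_S / (v_P − v_S) = Δt · (6.20·3.86)/(6.20−3.86) ≈ 10.2274·Δt.
So d_TON = 62.43, d_COR = 15.03, d_GSC = 74.95 km.
Circle about each station: (x + 40.8)² + (y + 61.4)² = 62.43²; (x + 25.1)² + (y + 13.4)² = 15.03²; (x − 41.2)² + (y + 18.7)² = 74.95².
Subtracting pairs of circle equations eliminates x²+y² and gives linear equations (the radical axes):
31.4 x + 96.0 y = -953.43
164.0 x + 85.4 y = -5107.47
Solving the 2×2 system: x ≈ -31.3, y ≈ 0.3 km.
Check against TON (with the unrounded x, y): √((x + 40.8)²+(y + 61.4)²) = 62.43 ≈ 62.43 km. ✓

-31.3 km east, 0.3 km north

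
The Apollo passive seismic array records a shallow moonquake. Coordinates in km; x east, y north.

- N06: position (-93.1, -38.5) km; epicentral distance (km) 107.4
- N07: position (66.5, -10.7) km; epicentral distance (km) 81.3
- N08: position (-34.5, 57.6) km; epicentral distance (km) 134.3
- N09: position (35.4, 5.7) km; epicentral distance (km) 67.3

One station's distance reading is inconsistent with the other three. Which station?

Solve using three stations at a time. Using N06, N07, N08 (subtract circle equations pairwise → linear system) gives (x, y) ≈ (9.9, -69.2).
Distances from that point to each station vs reported:
  N06: calculated 107.5 vs reported 107.4 → residual 0.1 km
  N07: calculated 81.4 vs reported 81.3 → residual 0.1 km
  N08: calculated 134.4 vs reported 134.3 → residual 0.1 km
  N09: calculated 79.1 vs reported 67.3 → residual 11.8 km
N06, N07, N08 are mutually consistent (residuals ≈ 0); N09 is off by 11.8 km.

N09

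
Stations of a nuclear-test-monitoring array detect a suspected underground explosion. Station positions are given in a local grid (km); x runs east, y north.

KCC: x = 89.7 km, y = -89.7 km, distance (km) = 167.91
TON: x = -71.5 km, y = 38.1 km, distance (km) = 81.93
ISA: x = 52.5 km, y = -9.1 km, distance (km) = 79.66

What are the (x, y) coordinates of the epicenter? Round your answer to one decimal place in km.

x ≈ 8.2 km, y ≈ 57.1 km

Circle about each station: (x − 89.7)² + (y + 89.7)² = 167.91²; (x + 71.5)² + (y − 38.1)² = 81.93²; (x − 52.5)² + (y + 9.1)² = 79.66².
Subtracting the KCC equation from the TON and ISA equations removes the quadratic terms:
-322.4 x + 255.6 y = 11952.92
-74.4 x + 161.2 y = 8594.93
Solving the 2×2 system: x ≈ 8.2, y ≈ 57.1 km.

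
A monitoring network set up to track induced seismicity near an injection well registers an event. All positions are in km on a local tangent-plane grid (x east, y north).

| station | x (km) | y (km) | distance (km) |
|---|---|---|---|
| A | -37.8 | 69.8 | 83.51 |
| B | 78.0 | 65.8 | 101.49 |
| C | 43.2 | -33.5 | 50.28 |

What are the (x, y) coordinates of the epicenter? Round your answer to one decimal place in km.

3.3 km east, -2.9 km north

Circle about each station: (x + 37.8)² + (y − 69.8)² = 83.51²; (x − 78.0)² + (y − 65.8)² = 101.49²; (x − 43.2)² + (y + 33.5)² = 50.28².
Subtracting the A equation from the B and C equations removes the quadratic terms:
231.6 x − 8.0 y = 786.46
162.0 x − 206.6 y = 1133.45
Solving the 2×2 system: x ≈ 3.3, y ≈ -2.9 km.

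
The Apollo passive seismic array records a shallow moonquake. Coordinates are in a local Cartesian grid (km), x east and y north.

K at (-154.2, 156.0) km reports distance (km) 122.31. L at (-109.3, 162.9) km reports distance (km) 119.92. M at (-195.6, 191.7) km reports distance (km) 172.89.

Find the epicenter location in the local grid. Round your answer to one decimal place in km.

Circle about each station: (x + 154.2)² + (y − 156.0)² = 122.31²; (x + 109.3)² + (y − 162.9)² = 119.92²; (x + 195.6)² + (y − 191.7)² = 172.89².
Subtracting pairs of circle equations eliminates x²+y² and gives linear equations (the radical axes):
89.8 x + 13.8 y = -9051.81
-82.8 x + 71.4 y = 11963.39
Solving the 2×2 system: x ≈ -107.4, y ≈ 43.0 km.

-107.4 km east, 43.0 km north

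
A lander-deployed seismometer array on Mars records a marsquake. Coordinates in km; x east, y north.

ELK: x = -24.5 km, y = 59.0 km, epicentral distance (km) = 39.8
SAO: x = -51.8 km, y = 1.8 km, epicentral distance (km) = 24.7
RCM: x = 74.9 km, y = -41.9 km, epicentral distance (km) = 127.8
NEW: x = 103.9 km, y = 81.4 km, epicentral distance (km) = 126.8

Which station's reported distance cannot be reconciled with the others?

NEW

Solve using three stations at a time. Using ELK, SAO, RCM (subtract circle equations pairwise → linear system) gives (x, y) ≈ (-36.3, 21.0).
Distances from that point to each station vs reported:
  ELK: calculated 39.8 vs reported 39.8 → residual 0.0 km
  SAO: calculated 24.7 vs reported 24.7 → residual 0.0 km
  RCM: calculated 127.8 vs reported 127.8 → residual 0.0 km
  NEW: calculated 152.7 vs reported 126.8 → residual 25.9 km
ELK, SAO, RCM are mutually consistent (residuals ≈ 0); NEW is off by 25.9 km.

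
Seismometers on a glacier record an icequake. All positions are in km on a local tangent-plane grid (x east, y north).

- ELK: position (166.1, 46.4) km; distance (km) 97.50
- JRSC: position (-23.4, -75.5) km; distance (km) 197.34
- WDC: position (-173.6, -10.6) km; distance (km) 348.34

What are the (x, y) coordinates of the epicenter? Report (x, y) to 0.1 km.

Circle about each station: (x − 166.1)² + (y − 46.4)² = 97.50²; (x + 23.4)² + (y + 75.5)² = 197.34²; (x + 173.6)² + (y + 10.6)² = 348.34².
Subtracting the ELK equation from the JRSC and WDC equations removes the quadratic terms:
-379.0 x − 243.8 y = -52931.19
-679.4 x − 114.0 y = -111327.36
Solving the 2×2 system: x ≈ 172.4, y ≈ -50.9 km.

172.4 km east, -50.9 km north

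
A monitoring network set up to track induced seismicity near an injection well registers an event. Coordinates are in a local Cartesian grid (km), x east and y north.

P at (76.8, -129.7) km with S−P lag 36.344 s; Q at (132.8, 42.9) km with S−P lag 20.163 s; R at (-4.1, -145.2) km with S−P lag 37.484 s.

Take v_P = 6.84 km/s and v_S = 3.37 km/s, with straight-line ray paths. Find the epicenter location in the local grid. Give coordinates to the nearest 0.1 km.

Distance from S−P lag: d = Δt · v_P v_S / (v_P − v_S) = Δt · (6.84·3.37)/(6.84−3.37) ≈ 6.6429·Δt.
So d_P = 241.43, d_Q = 133.94, d_R = 249.00 km.
Circle about each station: (x − 76.8)² + (y + 129.7)² = 241.43²; (x − 132.8)² + (y − 42.9)² = 133.94²; (x + 4.1)² + (y + 145.2)² = 249.00².
Subtracting the P equation from the Q and R equations removes the quadratic terms:
112.0 x + 345.2 y = 37104.44
-161.8 x − 31.0 y = -5333.04
Solving the 2×2 system: x ≈ 13.2, y ≈ 103.2 km.

x ≈ 13.2 km, y ≈ 103.2 km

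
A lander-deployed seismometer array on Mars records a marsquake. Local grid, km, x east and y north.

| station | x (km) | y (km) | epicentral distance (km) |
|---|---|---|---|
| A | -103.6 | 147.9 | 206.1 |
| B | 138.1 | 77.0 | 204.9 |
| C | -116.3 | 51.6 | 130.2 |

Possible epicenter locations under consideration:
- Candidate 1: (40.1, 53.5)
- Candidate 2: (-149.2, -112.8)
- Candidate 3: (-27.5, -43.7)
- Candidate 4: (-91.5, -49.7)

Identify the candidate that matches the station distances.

Candidate 3

For each candidate, compare |candidate − station| to the reported distance:
Candidate 1: residuals A 34.2, B 104.1, C 26.2 → max 104.1 km
Candidate 2: residuals A 58.6, B 139.4, C 37.5 → max 139.4 km
Candidate 3: residuals A 0.1, B 0.0, C 0.1 → max 0.1 km
Candidate 4: residuals A 8.1, B 57.3, C 25.9 → max 57.3 km
Only Candidate 3 has all residuals ≈ 0.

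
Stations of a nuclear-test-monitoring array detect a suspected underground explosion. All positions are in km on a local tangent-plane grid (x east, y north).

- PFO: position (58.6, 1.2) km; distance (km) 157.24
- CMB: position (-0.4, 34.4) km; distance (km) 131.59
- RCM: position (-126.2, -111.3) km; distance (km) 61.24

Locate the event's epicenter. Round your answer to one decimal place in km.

-82.3 km east, -68.6 km north

Circle about each station: (x − 58.6)² + (y − 1.2)² = 157.24²; (x + 0.4)² + (y − 34.4)² = 131.59²; (x + 126.2)² + (y + 111.3)² = 61.24².
Subtracting the PFO equation from the CMB and RCM equations removes the quadratic terms:
-118.0 x + 66.4 y = 5156.61
-369.6 x − 225.0 y = 45852.81
Solving the 2×2 system: x ≈ -82.3, y ≈ -68.6 km.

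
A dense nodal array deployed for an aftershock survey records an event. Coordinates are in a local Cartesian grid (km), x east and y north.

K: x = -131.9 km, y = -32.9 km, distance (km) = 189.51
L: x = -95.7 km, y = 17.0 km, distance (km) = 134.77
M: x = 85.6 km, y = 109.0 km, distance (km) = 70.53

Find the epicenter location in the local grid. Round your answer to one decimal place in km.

x ≈ 30.0 km, y ≈ 65.6 km

Circle about each station: (x + 131.9)² + (y + 32.9)² = 189.51²; (x + 95.7)² + (y − 17.0)² = 134.77²; (x − 85.6)² + (y − 109.0)² = 70.53².
Subtracting the K equation from the L and M equations removes the quadratic terms:
72.4 x + 99.8 y = 8718.56
435.0 x + 283.8 y = 31667.90
Solving the 2×2 system: x ≈ 30.0, y ≈ 65.6 km.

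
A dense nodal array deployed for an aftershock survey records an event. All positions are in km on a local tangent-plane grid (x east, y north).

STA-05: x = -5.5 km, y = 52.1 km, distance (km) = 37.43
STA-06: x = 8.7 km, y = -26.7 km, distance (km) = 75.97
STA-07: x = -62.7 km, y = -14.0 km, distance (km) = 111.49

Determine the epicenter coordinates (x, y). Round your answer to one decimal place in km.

(31.4, 45.8)

Circle about each station: (x + 5.5)² + (y − 52.1)² = 37.43²; (x − 8.7)² + (y + 26.7)² = 75.97²; (x + 62.7)² + (y + 14.0)² = 111.49².
Subtracting the STA-05 equation from the STA-06 and STA-07 equations removes the quadratic terms:
28.4 x − 157.6 y = -6326.52
-114.4 x − 132.2 y = -9646.39
Solving the 2×2 system: x ≈ 31.4, y ≈ 45.8 km.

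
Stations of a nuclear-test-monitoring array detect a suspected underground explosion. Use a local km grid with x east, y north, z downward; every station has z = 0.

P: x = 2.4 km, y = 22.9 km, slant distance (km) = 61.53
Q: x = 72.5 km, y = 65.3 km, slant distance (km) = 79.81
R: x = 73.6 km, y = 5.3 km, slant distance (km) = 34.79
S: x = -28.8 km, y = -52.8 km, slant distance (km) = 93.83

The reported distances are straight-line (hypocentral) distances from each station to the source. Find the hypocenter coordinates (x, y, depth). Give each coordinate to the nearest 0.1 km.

Each station gives a sphere (x−x_i)² + (y−y_i)² + z² = d_i² (stations at z=0).
Subtracting the P sphere from Q and R: z² cancels, leaving linear equations in x and y:
140.2 x + 84.8 y = 6406.47
142.4 x − 35.2 y = 7490.48
Solving: x ≈ 50.598, y ≈ -8.106 km (keep extra digits for the depth step; rounded: 50.6, -8.1).
Then from the P sphere: z² = 61.53² − (x − 2.4)² − (y − 22.9)² with x = 50.598, y = -8.106, so z ≈ 22.395 ≈ 22.4 km.

x ≈ 50.6 km, y ≈ -8.1 km, depth ≈ 22.4 km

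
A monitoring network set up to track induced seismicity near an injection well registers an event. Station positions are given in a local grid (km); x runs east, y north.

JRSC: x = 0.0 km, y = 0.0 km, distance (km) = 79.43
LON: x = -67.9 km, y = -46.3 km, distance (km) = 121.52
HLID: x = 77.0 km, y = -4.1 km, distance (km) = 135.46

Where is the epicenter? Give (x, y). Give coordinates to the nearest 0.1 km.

-35.8 km east, 70.9 km north

Circle about each station: x² + y² = 79.43²; (x + 67.9)² + (y + 46.3)² = 121.52²; (x − 77.0)² + (y + 4.1)² = 135.46².
Subtracting pairs of circle equations eliminates x²+y² and gives linear equations (the radical axes):
-135.8 x − 92.6 y = -1703.89
154.0 x − 8.2 y = -6094.48
Solving the 2×2 system: x ≈ -35.8, y ≈ 70.9 km.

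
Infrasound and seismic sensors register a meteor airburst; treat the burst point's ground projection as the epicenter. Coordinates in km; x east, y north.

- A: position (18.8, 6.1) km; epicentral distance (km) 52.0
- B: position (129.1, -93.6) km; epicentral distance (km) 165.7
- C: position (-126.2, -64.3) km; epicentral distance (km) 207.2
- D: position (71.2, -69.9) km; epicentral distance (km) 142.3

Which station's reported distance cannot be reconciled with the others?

D

Solve using three stations at a time. Using A, B, C (subtract circle equations pairwise → linear system) gives (x, y) ≈ (46.6, 50.1).
Distances from that point to each station vs reported:
  A: calculated 52.0 vs reported 52.0 → residual 0.0 km
  B: calculated 165.7 vs reported 165.7 → residual 0.0 km
  C: calculated 207.2 vs reported 207.2 → residual 0.0 km
  D: calculated 122.5 vs reported 142.3 → residual 19.8 km
A, B, C are mutually consistent (residuals ≈ 0); D is off by 19.8 km.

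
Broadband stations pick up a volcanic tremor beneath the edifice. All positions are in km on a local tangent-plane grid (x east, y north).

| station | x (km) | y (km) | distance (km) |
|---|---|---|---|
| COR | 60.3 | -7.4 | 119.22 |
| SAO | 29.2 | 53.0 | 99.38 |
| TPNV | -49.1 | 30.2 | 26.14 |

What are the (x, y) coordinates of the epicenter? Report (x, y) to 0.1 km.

(-58.2, 5.7)

Circle about each station: (x − 60.3)² + (y + 7.4)² = 119.22²; (x − 29.2)² + (y − 53.0)² = 99.38²; (x + 49.1)² + (y − 30.2)² = 26.14².
Subtracting the COR equation from the SAO and TPNV equations removes the quadratic terms:
-62.2 x + 120.8 y = 4307.81
-218.8 x + 75.2 y = 13162.11
Solving the 2×2 system: x ≈ -58.2, y ≈ 5.7 km.
Check against COR (with the unrounded x, y): √((x − 60.3)²+(y + 7.4)²) = 119.22 ≈ 119.22 km. ✓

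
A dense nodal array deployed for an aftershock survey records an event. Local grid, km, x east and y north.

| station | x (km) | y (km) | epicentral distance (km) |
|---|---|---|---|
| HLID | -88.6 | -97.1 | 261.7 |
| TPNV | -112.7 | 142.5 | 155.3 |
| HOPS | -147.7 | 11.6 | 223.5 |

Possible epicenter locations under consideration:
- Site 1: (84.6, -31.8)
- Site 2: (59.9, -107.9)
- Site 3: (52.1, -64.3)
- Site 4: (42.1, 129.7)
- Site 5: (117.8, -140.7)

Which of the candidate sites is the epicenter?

For each candidate, compare |candidate − station| to the reported distance:
Site 1: residuals HLID 76.6, TPNV 108.0, HOPS 12.8 → max 108.0 km
Site 2: residuals HLID 112.8, TPNV 148.8, HOPS 16.0 → max 148.8 km
Site 3: residuals HLID 117.2, TPNV 109.1, HOPS 9.8 → max 117.2 km
Site 4: residuals HLID 0.1, TPNV 0.0, HOPS 0.0 → max 0.1 km
Site 5: residuals HLID 50.7, TPNV 209.8, HOPS 82.6 → max 209.8 km
Only Site 4 has all residuals ≈ 0.

Site 4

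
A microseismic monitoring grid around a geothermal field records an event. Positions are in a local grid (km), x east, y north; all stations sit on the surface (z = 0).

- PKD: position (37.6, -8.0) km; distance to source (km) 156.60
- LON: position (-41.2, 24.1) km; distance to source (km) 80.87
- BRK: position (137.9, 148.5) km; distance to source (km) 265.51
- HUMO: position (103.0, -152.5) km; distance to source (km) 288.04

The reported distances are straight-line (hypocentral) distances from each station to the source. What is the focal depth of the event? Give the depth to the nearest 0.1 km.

z ≈ 50.4 km

Each station gives a sphere (x−x_i)² + (y−y_i)² + z² = d_i² (stations at z=0).
Subtracting the PKD sphere from LON and BRK: z² cancels, leaving linear equations in x and y:
-157.6 x + 64.2 y = 18784.09
200.6 x + 313.0 y = -6381.10
Solving: x ≈ -101.099, y ≈ 44.407 km (keep extra digits for the depth step; rounded: -101.1, 44.4).
Then from the PKD sphere: z² = 156.60² − (x − 37.6)² − (y + 8.0)² with x = -101.099, y = 44.407, so z ≈ 50.395 ≈ 50.4 km.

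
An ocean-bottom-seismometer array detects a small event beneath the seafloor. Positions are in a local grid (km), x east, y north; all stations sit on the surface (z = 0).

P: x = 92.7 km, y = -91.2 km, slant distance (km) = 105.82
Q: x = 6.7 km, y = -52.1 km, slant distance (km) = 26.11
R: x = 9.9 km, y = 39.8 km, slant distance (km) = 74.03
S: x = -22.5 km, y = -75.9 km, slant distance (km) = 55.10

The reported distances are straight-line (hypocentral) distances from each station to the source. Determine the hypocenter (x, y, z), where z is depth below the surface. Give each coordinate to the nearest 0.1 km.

x ≈ 6.5 km, y ≈ -32.2 km, depth ≈ 16.9 km

Each station gives a sphere (x−x_i)² + (y−y_i)² + z² = d_i² (stations at z=0).
Subtracting the P sphere from Q and R: z² cancels, leaving linear equations in x and y:
-172.0 x + 78.2 y = -3635.29
-165.6 x + 262.0 y = -9511.25
Solving: x ≈ 6.498, y ≈ -32.196 km (keep extra digits for the depth step; rounded: 6.5, -32.2).
Then from the P sphere: z² = 105.82² − (x − 92.7)² − (y + 91.2)² with x = 6.498, y = -32.196, so z ≈ 16.900 ≈ 16.9 km.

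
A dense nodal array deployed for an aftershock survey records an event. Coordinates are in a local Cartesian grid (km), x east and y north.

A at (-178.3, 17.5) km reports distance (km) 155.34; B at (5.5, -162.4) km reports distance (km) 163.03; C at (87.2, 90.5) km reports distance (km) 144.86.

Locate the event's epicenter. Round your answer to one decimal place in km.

Circle about each station: (x + 178.3)² + (y − 17.5)² = 155.34²; (x − 5.5)² + (y + 162.4)² = 163.03²; (x − 87.2)² + (y − 90.5)² = 144.86².
Subtracting the A equation from the B and C equations removes the quadratic terms:
367.6 x − 359.8 y = -8141.40
531.0 x + 146.0 y = -13156.95
Solving the 2×2 system: x ≈ -24.2, y ≈ -2.1 km.
Check against A (with the unrounded x, y): √((x + 178.3)²+(y − 17.5)²) = 155.34 ≈ 155.34 km. ✓

x ≈ -24.2 km, y ≈ -2.1 km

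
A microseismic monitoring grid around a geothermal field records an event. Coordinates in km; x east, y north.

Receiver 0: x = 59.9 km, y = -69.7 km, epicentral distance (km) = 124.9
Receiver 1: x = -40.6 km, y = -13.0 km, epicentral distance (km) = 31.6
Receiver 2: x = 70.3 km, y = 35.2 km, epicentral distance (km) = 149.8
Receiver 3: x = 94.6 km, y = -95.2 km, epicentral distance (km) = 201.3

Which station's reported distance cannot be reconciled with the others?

Receiver 3

Solve using three stations at a time. Using Receiver 0, Receiver 1, Receiver 2 (subtract circle equations pairwise → linear system) gives (x, y) ≈ (-60.8, -37.4).
Distances from that point to each station vs reported:
  Receiver 0: calculated 124.9 vs reported 124.9 → residual 0.0 km
  Receiver 1: calculated 31.6 vs reported 31.6 → residual 0.0 km
  Receiver 2: calculated 149.8 vs reported 149.8 → residual 0.0 km
  Receiver 3: calculated 165.8 vs reported 201.3 → residual 35.5 km
Receiver 0, Receiver 1, Receiver 2 are mutually consistent (residuals ≈ 0); Receiver 3 is off by 35.5 km.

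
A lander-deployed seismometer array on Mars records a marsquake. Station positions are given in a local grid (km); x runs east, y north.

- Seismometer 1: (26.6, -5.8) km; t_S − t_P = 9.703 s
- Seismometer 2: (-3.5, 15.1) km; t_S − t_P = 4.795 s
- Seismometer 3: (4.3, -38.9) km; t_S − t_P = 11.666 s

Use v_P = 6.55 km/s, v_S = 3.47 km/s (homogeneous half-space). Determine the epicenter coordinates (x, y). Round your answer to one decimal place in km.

x ≈ -27.5 km, y ≈ 41.1 km

Distance from S−P lag: d = Δt · v_P v_S / (v_P − v_S) = Δt · (6.55·3.47)/(6.55−3.47) ≈ 7.3794·Δt.
So d_Seismometer 1 = 71.60, d_Seismometer 2 = 35.38, d_Seismometer 3 = 86.09 km.
Circle about each station: (x − 26.6)² + (y + 5.8)² = 71.60²; (x + 3.5)² + (y − 15.1)² = 35.38²; (x − 4.3)² + (y + 38.9)² = 86.09².
Subtracting the Seismometer 1 equation from the Seismometer 2 and Seismometer 3 equations removes the quadratic terms:
-60.2 x + 41.8 y = 3373.88
-44.6 x − 66.2 y = -1494.43
Solving the 2×2 system: x ≈ -27.5, y ≈ 41.1 km.
Check against Seismometer 1 (with the unrounded x, y): √((x − 26.6)²+(y + 5.8)²) = 71.60 ≈ 71.60 km. ✓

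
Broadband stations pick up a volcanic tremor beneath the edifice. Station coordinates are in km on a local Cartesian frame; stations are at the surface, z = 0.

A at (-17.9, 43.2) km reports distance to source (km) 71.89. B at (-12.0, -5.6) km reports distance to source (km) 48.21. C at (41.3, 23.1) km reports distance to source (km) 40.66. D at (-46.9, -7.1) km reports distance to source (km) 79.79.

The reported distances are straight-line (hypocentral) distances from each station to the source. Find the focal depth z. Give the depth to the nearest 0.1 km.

Each station gives a sphere (x−x_i)² + (y−y_i)² + z² = d_i² (stations at z=0).
Subtracting the A sphere from B and C: z² cancels, leaving linear equations in x and y:
11.8 x − 97.6 y = 832.68
118.4 x − 40.2 y = 3567.59
Solving: x ≈ 28.401, y ≈ -5.098 km (keep extra digits for the depth step; rounded: 28.4, -5.1).
Then from the A sphere: z² = 71.89² − (x + 17.9)² − (y − 43.2)² with x = 28.401, y = -5.098, so z ≈ 26.300 ≈ 26.3 km.
Check against D (with the unrounded solution): distance 79.79 ≈ 79.79 km. ✓

depth ≈ 26.3 km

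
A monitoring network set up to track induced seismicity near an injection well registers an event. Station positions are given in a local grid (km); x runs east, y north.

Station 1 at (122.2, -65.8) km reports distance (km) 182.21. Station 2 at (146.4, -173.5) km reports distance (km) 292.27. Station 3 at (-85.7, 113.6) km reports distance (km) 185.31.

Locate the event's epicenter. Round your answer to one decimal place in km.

99.6 km east, 115.0 km north

Circle about each station: (x − 122.2)² + (y + 65.8)² = 182.21²; (x − 146.4)² + (y + 173.5)² = 292.27²; (x + 85.7)² + (y − 113.6)² = 185.31².
Subtracting the Station 1 equation from the Station 2 and Station 3 equations removes the quadratic terms:
48.4 x − 215.4 y = -19948.54
-415.8 x + 358.8 y = -152.34
Solving the 2×2 system: x ≈ 99.6, y ≈ 115.0 km.
Check against Station 1 (with the unrounded x, y): √((x − 122.2)²+(y + 65.8)²) = 182.20 ≈ 182.21 km. ✓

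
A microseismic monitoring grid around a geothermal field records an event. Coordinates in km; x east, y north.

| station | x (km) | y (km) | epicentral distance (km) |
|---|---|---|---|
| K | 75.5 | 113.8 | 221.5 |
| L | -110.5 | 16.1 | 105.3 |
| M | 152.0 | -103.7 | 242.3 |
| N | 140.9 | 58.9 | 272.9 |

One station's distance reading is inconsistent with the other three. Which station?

K

Solve using three stations at a time. Using L, M, N (subtract circle equations pairwise → linear system) gives (x, y) ≈ (-89.7, -87.0).
Distances from that point to each station vs reported:
  K: calculated 260.0 vs reported 221.5 → residual 38.5 km
  L: calculated 105.2 vs reported 105.3 → residual 0.1 km
  M: calculated 242.2 vs reported 242.3 → residual 0.1 km
  N: calculated 272.9 vs reported 272.9 → residual 0.0 km
L, M, N are mutually consistent (residuals ≈ 0); K is off by 38.5 km.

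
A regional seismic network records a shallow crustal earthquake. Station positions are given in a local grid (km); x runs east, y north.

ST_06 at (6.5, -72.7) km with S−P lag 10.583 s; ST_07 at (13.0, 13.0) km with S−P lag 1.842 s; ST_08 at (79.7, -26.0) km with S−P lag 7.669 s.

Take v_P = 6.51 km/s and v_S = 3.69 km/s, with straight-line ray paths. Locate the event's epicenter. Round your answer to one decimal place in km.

Distance from S−P lag: d = Δt · v_P v_S / (v_P − v_S) = Δt · (6.51·3.69)/(6.51−3.69) ≈ 8.5184·Δt.
So d_ST_06 = 90.15, d_ST_07 = 15.69, d_ST_08 = 65.33 km.
Circle about each station: (x − 6.5)² + (y + 72.7)² = 90.15²; (x − 13.0)² + (y − 13.0)² = 15.69²; (x − 79.7)² + (y + 26.0)² = 65.33².
Subtracting the ST_06 equation from the ST_07 and ST_08 equations removes the quadratic terms:
13.0 x + 171.4 y = 2891.31
146.4 x + 93.4 y = 5559.56
Solving the 2×2 system: x ≈ 28.6, y ≈ 14.7 km.

(28.6, 14.7)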